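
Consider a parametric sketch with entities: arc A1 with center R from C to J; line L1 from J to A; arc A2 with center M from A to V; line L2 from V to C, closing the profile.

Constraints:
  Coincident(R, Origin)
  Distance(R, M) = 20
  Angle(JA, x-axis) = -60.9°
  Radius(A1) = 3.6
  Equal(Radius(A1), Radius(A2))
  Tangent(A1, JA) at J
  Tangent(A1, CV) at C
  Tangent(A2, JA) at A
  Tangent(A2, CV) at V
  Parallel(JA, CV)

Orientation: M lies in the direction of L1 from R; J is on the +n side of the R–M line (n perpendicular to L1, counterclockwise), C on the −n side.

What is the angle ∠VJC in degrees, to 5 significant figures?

70.201°

The slot axis is L1's direction at -60.9°, so u = (cos -60.9°, sin -60.9°) = (0.48634, -0.87377) and n = (−sin -60.9°, cos -60.9°) = (0.87377, 0.48634). R is at the origin and M lies 20.0 along u from R, so M = 20.0·u = (9.7267, -17.475). Tangency of A1 to both parallel lines with radius 3.6 puts J and C at R ± 3.6·n: J = (3.1456, 1.7508), C = (-3.1456, -1.7508). Equal radii place A and V the same way about M: A = M + 3.6·n = (12.872, -15.725), V = M − 3.6·n = (6.5811, -19.226). Then cos ∠VJC = JV·JC / (|JV||JC|), giving 70.201°.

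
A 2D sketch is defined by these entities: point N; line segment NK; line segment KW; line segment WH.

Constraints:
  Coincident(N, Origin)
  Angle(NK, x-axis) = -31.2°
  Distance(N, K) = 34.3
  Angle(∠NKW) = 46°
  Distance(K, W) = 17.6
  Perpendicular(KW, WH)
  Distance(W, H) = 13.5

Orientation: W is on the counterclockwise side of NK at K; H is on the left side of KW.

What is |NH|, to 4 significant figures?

12.79

N is at the origin; NK runs at -31.2° with length 34.3, so K = 34.3·(cos -31.2°, sin -31.2°) = (29.34, -17.77). ∠NKW = 46.0°, so KW runs at -31.2° + (180° − 46.0°) = 102.8° from the x-axis; with |KW| = 17.6, W = K + 17.6·(cos 102.8°, sin 102.8°) = (25.44, -0.6057). KW ⟂ WH; with |WH| = 13.5 on the left of KW, H = W + 13.5·(-0.9751, -0.2215) = (12.28, -3.597). Then |NH| = |H − N| = 12.79.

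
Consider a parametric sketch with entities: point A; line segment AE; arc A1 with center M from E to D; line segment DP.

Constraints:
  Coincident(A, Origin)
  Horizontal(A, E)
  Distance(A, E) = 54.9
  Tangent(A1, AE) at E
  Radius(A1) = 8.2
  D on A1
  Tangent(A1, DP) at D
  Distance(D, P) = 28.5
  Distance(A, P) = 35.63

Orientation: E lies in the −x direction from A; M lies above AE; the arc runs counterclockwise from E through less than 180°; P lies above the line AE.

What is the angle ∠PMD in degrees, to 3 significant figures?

73.9°

Checks: |AE| = 54.90 ✓; |MD| = 8.200 ✓; ∠(MD, DP) = 90.00° ✓; |DP| = 28.50 ✓; |AP| = 35.63 ✓.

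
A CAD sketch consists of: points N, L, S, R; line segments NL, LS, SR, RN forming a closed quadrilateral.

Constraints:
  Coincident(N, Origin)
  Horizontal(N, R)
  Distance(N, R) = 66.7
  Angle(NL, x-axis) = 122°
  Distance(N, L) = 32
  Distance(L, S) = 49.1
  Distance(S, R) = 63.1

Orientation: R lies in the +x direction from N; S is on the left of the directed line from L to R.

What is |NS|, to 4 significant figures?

55.97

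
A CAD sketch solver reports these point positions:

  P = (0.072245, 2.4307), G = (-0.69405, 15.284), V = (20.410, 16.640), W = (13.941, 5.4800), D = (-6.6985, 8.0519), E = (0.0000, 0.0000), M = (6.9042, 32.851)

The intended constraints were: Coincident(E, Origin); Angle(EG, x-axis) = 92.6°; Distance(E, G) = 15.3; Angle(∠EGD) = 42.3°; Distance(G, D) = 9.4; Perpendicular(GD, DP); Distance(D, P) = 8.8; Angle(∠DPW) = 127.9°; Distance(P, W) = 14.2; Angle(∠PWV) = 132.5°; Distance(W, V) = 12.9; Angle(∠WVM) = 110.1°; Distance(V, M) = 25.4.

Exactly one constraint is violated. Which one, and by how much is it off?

Distance(V, M) = 25.4 — off by 4.30.

E = (0.00, 0.00) ✓; EG at 92.60° ✓; |EG| = 15.30 ✓; ∠EGD = 42.30° ✓; |GD| = 9.400 ✓; ∠(GD, DP) = 90.00° ✓; |DP| = 8.800 ✓; ∠DPW = 127.9° ✓; |PW| = 14.20 ✓; ∠PWV = 132.5° ✓; |WV| = 12.90 ✓; ∠WVM = 110.1° ✓; |VM| = 21.10 ✗.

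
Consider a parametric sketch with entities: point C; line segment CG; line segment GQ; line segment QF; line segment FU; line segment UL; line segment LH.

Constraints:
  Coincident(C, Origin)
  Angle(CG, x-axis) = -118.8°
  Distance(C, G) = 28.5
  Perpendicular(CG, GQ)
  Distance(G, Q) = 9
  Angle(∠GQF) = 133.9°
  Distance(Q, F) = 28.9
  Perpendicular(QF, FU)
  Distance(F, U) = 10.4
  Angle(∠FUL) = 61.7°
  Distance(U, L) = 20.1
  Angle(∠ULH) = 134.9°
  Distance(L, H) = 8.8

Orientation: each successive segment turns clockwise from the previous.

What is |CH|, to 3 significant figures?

34.3

C is at the origin; CG runs at -118.8° with length 28.5, so G = (-13.7, -25.0). The perpendicularity gives GQ at right angles to CG, so GQ runs at 151°; with |GQ| = 9.0, Q = (-21.6, -20.6). ∠GQF = 133.9° gives QF at 105° from the x-axis; with |QF| = 28.9, F = (-29.1, 7.26). The perpendicularity gives FU at right angles to QF, so FU runs at 15.1°; with |FU| = 10.4, U = (-19.1, 9.97). ∠FUL = 61.7° gives UL at -103° from the x-axis; with |UL| = 20.1, L = (-23.7, -9.60). ∠ULH = 134.9° gives LH at -148° from the x-axis; with |LH| = 8.8, H = (-31.2, -14.2). Then |CH| = |H − C| = 34.3.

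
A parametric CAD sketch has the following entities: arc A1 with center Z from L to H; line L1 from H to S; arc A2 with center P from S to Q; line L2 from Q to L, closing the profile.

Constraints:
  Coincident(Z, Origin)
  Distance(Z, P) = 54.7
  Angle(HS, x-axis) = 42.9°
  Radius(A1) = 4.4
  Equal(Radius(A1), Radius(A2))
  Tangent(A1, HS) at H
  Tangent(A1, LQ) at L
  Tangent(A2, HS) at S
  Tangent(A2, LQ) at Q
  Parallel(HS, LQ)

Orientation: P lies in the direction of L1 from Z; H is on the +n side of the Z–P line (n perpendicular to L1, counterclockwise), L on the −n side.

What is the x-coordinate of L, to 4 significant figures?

2.995

The slot axis is L1's direction at 42.9°, so u = (cos 42.9°, sin 42.9°) = (0.7325, 0.6807) and n = (−sin 42.9°, cos 42.9°) = (-0.6807, 0.7325). Z is at the origin and P lies 54.7 along u from Z, so P = 54.7·u = (40.07, 37.24). Tangency of A1 to both parallel lines with radius 4.4 puts H and L at Z ± 4.4·n: H = (-2.995, 3.223), L = (2.995, -3.223). So L.x = 2.995.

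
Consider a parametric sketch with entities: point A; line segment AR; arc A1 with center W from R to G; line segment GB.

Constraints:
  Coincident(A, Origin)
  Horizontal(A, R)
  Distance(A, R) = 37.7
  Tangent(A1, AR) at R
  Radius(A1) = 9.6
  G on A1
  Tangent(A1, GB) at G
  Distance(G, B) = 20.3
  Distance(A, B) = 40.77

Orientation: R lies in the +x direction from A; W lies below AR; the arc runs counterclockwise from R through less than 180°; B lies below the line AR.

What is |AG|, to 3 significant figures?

29.7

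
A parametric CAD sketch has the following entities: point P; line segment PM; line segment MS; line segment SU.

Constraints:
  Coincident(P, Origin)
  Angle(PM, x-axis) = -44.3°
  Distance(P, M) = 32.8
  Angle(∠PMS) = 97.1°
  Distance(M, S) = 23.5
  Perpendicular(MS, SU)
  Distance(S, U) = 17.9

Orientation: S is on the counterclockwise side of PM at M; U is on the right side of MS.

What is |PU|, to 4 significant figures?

57.48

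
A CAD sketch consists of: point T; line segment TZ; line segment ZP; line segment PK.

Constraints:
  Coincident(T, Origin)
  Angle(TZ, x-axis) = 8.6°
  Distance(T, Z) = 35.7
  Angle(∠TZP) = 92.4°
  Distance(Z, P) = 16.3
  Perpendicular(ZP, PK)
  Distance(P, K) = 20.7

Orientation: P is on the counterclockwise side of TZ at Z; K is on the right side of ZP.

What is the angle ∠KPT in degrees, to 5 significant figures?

153.49°

T is at the origin; TZ runs at 8.6° with length 35.7, so Z = 35.7·(cos 8.6°, sin 8.6°) = (35.299, 5.3384). ∠TZP = 92.4°, so ZP runs at 8.6° + (180° − 92.4°) = 96.200° from the x-axis; with |ZP| = 16.3, P = Z + 16.3·(cos 96.200°, sin 96.200°) = (33.538, 21.543). ZP is perpendicular to PK; with |PK| = 20.7 on the right of ZP, K = P + 20.7·(0.99415, 0.10800) = (54.117, 23.779). Then cos ∠KPT = PK·PT / (|PK||PT|), giving 153.49°.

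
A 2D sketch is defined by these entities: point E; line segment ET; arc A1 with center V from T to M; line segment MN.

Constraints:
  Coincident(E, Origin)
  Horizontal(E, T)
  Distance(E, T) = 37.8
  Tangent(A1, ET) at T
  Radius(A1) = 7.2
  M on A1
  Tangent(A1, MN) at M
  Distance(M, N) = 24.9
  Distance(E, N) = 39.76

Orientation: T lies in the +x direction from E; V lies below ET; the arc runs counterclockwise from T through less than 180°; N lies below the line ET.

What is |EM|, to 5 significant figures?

31.280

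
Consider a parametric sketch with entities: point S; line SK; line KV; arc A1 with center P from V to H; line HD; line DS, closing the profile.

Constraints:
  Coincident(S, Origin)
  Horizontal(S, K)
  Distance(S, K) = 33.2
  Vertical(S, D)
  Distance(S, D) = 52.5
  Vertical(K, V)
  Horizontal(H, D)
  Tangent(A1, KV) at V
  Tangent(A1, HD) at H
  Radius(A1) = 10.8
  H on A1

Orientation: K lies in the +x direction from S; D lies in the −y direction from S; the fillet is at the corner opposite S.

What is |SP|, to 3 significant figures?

47.3

S is at the origin; SK is horizontal with |SK| = 33.2 and K on the +x side, so K = (33.2, 0.00). S and D share the same x with |SD| = 52.5 and D on the −y side, so D = (0.00, -52.5). The virtual corner opposite S is at (33.2, -52.5). The tangent condition forces PV to be normal to KV and tangency of A1 to HD means the radius PH is perpendicular to HD, with radius 10.8, so the center P sits 10.8 in from both sides at P = (22.4, -41.7). Then |SP| = |P − S| = 47.3.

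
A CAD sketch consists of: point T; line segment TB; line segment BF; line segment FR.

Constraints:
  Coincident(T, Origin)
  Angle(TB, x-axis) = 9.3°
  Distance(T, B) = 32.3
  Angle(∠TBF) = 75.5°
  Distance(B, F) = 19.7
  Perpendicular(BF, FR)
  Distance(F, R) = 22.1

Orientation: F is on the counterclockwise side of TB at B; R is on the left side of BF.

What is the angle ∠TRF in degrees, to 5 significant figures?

128.30°

T is at the origin; TB runs at 9.3° with length 32.3, so B = 32.3·(cos 9.3°, sin 9.3°) = (31.875, 5.2198). ∠TBF = 75.5°, so BF runs at 9.3° + (180° − 75.5°) = 113.80° from the x-axis; with |BF| = 19.7, F = B + 19.7·(cos 113.80°, sin 113.80°) = (23.926, 23.245). BF is perpendicular to FR; with |FR| = 22.1 on the left of BF, R = F + 22.1·(-0.91496, -0.40355) = (3.7050, 14.326). Then cos ∠TRF = RT·RF / (|RT||RF|), giving 128.30°.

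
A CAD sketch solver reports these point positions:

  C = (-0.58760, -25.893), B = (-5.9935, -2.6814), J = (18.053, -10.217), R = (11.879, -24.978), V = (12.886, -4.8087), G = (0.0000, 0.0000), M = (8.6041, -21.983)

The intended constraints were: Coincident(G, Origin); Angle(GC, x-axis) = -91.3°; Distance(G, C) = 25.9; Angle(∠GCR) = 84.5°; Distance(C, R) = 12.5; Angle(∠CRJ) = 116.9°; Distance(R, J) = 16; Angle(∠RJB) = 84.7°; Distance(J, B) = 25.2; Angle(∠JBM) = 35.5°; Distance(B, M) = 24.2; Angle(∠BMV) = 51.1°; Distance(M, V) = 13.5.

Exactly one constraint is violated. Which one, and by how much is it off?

Distance(M, V) = 13.5 — off by 4.20.

G = (0.00, 0.00) ✓; GC at -91.30° ✓; |GC| = 25.90 ✓; ∠GCR = 84.50° ✓; |CR| = 12.50 ✓; ∠CRJ = 116.9° ✓; |RJ| = 16.00 ✓; ∠RJB = 84.70° ✓; |JB| = 25.20 ✓; ∠JBM = 35.50° ✓; |BM| = 24.20 ✓; ∠BMV = 51.10° ✓; |MV| = 17.70 ✗.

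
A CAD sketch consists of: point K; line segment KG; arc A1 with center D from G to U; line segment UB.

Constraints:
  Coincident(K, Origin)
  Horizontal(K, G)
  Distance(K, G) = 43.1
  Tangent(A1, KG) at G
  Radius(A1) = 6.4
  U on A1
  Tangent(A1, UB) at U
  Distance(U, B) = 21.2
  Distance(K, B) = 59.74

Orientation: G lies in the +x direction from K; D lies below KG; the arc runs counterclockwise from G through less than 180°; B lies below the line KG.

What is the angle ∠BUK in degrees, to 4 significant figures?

151.9°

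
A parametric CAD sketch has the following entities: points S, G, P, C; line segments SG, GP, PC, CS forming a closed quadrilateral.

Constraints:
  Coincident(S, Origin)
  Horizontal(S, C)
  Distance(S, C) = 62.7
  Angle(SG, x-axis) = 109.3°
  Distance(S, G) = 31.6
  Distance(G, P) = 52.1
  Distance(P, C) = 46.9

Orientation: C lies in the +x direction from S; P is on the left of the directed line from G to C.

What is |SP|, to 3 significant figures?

57.7

S is at the origin; S and C share the same y with |SC| = 62.7 and C in +x, so C = (62.7, 0). SG runs at 109.3° with |SG| = 31.6, so G = (-10.4, 29.8). P is determined by |GP| = 52.1 and |PC| = 46.9 together: it lies at the intersection of circle(G, 52.1) and circle(C, 46.9). With |GC| = 79.0, the foot of the radical line on GC is 42.8 from G and the perpendicular offset is √(52.1² − 42.8²) = 29.8. Taking the left-of-GC solution: P = (40.4, 41.3).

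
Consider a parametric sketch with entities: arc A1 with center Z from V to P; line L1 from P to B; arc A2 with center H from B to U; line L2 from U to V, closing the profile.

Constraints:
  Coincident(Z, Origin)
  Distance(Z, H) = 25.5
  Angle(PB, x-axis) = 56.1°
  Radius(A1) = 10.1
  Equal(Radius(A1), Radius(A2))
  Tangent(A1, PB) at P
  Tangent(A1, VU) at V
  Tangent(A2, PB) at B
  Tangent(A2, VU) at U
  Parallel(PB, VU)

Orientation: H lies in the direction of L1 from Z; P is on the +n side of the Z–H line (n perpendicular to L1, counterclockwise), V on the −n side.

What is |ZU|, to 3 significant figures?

27.4

Tangency of A1 to both parallel lines with radius 10.1 puts P and V at Z ± 10.1·n: P = (-8.38, 5.63), V = (8.38, -5.63). Equal radii place B and U the same way about H: B = H + 10.1·n = (5.84, 26.8), U = H − 10.1·n = (22.6, 15.5). Then |ZU| = |U − Z| = 27.4.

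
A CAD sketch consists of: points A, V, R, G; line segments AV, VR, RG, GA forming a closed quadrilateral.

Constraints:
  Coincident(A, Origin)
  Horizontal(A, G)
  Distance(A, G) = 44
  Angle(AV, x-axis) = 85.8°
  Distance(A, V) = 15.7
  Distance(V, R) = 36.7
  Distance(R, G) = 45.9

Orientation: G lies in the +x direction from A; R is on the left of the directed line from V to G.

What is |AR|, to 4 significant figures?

49.87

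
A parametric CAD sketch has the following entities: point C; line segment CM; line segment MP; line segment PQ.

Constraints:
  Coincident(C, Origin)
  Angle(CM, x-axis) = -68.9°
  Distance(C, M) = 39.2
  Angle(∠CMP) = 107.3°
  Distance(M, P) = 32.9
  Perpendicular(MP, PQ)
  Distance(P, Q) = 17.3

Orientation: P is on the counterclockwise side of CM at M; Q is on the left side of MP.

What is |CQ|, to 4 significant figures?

48.89

C is at the origin; CM runs at -68.9° with length 39.2, so M = 39.2·(cos -68.9°, sin -68.9°) = (14.11, -36.57). ∠CMP = 107.3°, so MP runs at -68.9° + (180° − 107.3°) = 3.800° from the x-axis; with |MP| = 32.9, P = M + 32.9·(cos 3.800°, sin 3.800°) = (46.94, -34.39). MP is perpendicular to PQ; with |PQ| = 17.3 on the left of MP, Q = P + 17.3·(-0.06627, 0.9978) = (45.79, -17.13). Then |CQ| = |Q − C| = 48.89.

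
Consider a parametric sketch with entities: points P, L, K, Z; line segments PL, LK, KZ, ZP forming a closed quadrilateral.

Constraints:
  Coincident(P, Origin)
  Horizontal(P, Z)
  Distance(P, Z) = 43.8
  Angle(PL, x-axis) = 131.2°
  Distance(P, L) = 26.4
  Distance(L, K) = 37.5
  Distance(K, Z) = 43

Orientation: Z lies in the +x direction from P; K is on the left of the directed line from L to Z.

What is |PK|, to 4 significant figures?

38.11

P is at the origin; PZ is horizontal with |PZ| = 43.8 and Z in +x, so Z = (43.8, 0). PL runs at 131.2° with |PL| = 26.4, so L = (-17.39, 19.86). K is determined by |LK| = 37.5 and |KZ| = 43.0 together: it lies at the intersection of circle(L, 37.5) and circle(Z, 43.0). With |LZ| = 64.33, the foot of the radical line on LZ is 28.73 from L and the perpendicular offset is √(37.5² − 28.73²) = 24.11. Taking the left-of-LZ solution: K = (17.38, 33.92).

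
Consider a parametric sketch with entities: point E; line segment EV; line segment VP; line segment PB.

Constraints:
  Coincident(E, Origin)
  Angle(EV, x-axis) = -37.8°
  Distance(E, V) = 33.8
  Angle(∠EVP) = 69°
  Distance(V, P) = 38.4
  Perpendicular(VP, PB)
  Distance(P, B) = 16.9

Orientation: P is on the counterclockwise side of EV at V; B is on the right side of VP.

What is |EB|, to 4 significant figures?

55.13

∠EVP = 69.0°, so VP runs at -37.8° + (180° − 69.0°) = 73.20° from the x-axis; with |VP| = 38.4, P = V + 38.4·(cos 73.20°, sin 73.20°) = (37.81, 16.04). VP ⟂ PB; with |PB| = 16.9 on the right of VP, B = P + 16.9·(0.9573, -0.2890) = (53.98, 11.16). Then |EB| = |B − E| = 55.13.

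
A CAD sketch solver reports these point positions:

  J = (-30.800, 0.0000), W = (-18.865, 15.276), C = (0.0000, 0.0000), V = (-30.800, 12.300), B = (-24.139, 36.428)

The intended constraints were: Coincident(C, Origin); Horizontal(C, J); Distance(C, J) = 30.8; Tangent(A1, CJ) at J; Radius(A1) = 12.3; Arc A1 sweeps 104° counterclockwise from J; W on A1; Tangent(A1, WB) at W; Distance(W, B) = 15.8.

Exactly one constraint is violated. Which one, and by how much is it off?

Distance(W, B) = 15.8 — off by 6.00.

C = (0.00, 0.00) ✓; C.y = 0.00, J.y = 0.00 ✓; |CJ| = 30.80 ✓; ∠(VJ, JC) = 90.00° ✓; |VJ| = 12.30 ✓; bearing(V→W) − bearing(V→J) = 104.0° ✓; |VW| = 12.30 ✓; ∠(VW, WB) = 90.00° ✓; |WB| = 21.80 ✗.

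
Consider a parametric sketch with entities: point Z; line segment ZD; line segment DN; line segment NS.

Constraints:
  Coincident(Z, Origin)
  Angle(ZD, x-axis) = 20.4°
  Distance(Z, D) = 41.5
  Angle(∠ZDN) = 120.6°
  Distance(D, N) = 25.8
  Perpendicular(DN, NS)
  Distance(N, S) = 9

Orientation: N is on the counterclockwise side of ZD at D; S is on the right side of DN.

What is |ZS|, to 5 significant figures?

64.822

∠ZDN = 120.6°, so DN runs at 20.4° + (180° − 120.6°) = 79.800° from the x-axis; with |DN| = 25.8, N = D + 25.8·(cos 79.800°, sin 79.800°) = (43.466, 39.858). The perpendicularity gives NS at right angles to DN; with |NS| = 9.0 on the right of DN, S = N + 9.0·(0.98420, -0.17708) = (52.324, 38.264). Then |ZS| = |S − Z| = 64.822.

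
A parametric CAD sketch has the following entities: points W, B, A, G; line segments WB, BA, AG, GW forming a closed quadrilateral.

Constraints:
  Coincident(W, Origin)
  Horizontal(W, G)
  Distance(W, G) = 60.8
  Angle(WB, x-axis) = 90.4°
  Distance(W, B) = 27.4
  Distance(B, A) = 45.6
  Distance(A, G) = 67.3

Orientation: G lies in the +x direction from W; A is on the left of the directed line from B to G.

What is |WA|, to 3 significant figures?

68.0

Checks: WB at 90.40° ✓; |BA| = 45.60 ✓; |AG| = 67.30 ✓.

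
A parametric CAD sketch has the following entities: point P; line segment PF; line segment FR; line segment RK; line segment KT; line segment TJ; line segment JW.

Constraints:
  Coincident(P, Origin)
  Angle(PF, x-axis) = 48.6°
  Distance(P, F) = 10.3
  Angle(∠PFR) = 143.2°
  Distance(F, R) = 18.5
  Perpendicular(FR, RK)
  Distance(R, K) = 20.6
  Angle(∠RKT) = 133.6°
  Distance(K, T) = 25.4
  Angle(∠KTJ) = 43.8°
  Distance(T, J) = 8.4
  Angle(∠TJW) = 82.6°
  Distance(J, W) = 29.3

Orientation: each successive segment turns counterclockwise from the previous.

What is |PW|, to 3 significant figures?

47.3

P is at the origin; PF runs at 48.6° with length 10.3, so F = (6.81, 7.73). ∠PFR = 143.2° gives FR at 85.4° from the x-axis; with |FR| = 18.5, R = (8.30, 26.2). FR is perpendicular to RK, so RK runs at 175°; with |RK| = 20.6, K = (-12.2, 27.8). ∠RKT = 133.6° gives KT at -138° from the x-axis; with |KT| = 25.4, T = (-31.2, 10.9). ∠KTJ = 43.8° gives TJ at -2.00° from the x-axis; with |TJ| = 8.4, J = (-22.8, 10.6). ∠TJW = 82.6° gives JW at 95.4° from the x-axis; with |JW| = 29.3, W = (-25.5, 39.8). Then |PW| = |W − P| = 47.3.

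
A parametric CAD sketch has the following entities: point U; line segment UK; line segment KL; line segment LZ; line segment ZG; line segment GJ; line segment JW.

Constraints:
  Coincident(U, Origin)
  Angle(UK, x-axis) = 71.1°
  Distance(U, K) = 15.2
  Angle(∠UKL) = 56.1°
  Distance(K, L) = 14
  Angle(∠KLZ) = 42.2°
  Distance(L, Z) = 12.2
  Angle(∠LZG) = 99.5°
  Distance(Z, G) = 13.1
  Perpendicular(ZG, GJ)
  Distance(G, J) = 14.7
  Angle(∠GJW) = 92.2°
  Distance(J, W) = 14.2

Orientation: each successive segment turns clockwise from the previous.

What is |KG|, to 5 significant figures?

5.3189

∠KLZ = 42.2° gives LZ at 169.40° from the x-axis; with |LZ| = 12.2, Z = (1.3961, 5.4733). ∠LZG = 99.5° gives ZG at 88.900° from the x-axis; with |ZG| = 13.1, G = (1.6476, 18.571). Then |KG| = |G − K| = 5.3189.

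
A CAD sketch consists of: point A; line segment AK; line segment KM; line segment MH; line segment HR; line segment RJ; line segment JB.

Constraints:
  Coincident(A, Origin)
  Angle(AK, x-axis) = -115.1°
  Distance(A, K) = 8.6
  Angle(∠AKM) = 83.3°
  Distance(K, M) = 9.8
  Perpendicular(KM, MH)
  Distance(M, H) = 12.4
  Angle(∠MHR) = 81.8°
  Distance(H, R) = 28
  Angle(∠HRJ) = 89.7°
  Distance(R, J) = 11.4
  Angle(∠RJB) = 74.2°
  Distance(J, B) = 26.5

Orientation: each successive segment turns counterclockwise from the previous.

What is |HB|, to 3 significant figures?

4.75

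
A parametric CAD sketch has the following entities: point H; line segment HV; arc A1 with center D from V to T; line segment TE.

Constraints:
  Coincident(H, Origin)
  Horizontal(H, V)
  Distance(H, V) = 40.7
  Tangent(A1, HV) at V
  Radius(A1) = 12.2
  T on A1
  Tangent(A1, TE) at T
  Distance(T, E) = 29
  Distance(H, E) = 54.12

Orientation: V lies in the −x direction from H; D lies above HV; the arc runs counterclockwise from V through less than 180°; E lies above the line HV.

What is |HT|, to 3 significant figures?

31.9

H is at the origin; H and V share the same y with |HV| = 40.7 and V on the −x side, so V = (-40.7, 0.00). The tangent condition forces DV to be normal to HV, so D = V + (0, 12.2) = (-40.7, 12.2). Since DT ⟂ TE (tangency), |DE| = √(12.2² + 29.0²) = 31.5 regardless of where T sits on A1. So E lies on both circle(H, 54.12) and circle(D, 31.5); the above-HV intersection is E = (-33.2, 42.8). T is the foot of the tangent from E: T = (-28.7, 14.1).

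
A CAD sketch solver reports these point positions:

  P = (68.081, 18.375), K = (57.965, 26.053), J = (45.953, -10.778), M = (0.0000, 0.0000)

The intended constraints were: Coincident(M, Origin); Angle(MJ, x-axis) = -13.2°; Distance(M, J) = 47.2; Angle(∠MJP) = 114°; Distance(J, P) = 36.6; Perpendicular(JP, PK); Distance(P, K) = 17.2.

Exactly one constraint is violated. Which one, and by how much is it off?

Distance(P, K) = 17.2 — off by 4.50.

M = (0.00, 0.00) ✓; MJ at -13.20° ✓; |MJ| = 47.20 ✓; ∠MJP = 114.0° ✓; |JP| = 36.60 ✓; ∠(JP, PK) = 90.00° ✓; |PK| = 12.70 ✗.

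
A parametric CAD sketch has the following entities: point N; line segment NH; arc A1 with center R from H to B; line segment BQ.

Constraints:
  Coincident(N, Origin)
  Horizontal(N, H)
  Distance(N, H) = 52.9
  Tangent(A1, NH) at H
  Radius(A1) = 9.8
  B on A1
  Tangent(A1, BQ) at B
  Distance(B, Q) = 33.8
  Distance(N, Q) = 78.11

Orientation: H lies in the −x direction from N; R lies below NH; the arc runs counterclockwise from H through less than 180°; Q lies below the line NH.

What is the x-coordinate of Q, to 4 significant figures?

-65.41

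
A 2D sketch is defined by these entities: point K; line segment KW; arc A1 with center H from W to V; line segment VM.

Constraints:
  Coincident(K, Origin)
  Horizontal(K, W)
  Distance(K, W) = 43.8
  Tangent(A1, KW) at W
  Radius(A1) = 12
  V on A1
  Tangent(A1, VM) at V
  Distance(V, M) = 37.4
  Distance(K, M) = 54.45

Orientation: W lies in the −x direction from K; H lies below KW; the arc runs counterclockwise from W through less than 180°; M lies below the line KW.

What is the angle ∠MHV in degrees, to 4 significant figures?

72.21°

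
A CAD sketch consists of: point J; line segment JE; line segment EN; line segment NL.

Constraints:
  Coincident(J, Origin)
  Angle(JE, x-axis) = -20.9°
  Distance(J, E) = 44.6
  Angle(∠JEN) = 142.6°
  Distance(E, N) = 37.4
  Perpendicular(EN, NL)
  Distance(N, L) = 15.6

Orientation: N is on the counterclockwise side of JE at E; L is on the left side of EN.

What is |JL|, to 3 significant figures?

73.7

J is at the origin; JE runs at -20.9° with length 44.6, so E = 44.6·(cos -20.9°, sin -20.9°) = (41.7, -15.9). ∠JEN = 142.6°, so EN runs at -20.9° + (180° − 142.6°) = 16.5° from the x-axis; with |EN| = 37.4, N = E + 37.4·(cos 16.5°, sin 16.5°) = (77.5, -5.29). EN ⟂ NL; with |NL| = 15.6 on the left of EN, L = N + 15.6·(-0.284, 0.959) = (73.1, 9.67). Then |JL| = |L − J| = 73.7.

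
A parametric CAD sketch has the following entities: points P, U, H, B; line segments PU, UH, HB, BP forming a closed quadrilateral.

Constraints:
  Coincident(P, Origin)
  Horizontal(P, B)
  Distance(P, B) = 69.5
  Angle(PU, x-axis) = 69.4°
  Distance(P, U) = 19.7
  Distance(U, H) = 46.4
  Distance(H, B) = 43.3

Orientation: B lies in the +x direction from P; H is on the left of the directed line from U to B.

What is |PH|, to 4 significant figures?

62.04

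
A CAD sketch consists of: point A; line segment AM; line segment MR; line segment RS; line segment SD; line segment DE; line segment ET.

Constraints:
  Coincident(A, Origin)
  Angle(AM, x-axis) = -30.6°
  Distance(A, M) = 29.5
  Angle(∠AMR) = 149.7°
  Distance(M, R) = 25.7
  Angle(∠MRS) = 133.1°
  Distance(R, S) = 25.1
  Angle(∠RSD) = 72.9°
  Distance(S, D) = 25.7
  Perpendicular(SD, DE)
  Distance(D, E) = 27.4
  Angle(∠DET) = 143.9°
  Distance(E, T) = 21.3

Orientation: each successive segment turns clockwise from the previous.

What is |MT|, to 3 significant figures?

19.7

A is at the origin; AM runs at -30.6° with length 29.5, so M = (25.4, -15.0). ∠AMR = 149.7° gives MR at -60.9° from the x-axis; with |MR| = 25.7, R = (37.9, -37.5). ∠MRS = 133.1° gives RS at -108° from the x-axis; with |RS| = 25.1, S = (30.2, -61.4). ∠RSD = 72.9° gives SD at 145° from the x-axis; with |SD| = 25.7, D = (9.14, -46.7). SD is perpendicular to DE, so DE runs at 55.1°; with |DE| = 27.4, E = (24.8, -24.2). ∠DET = 143.9° gives ET at 19.0° from the x-axis; with |ET| = 21.3, T = (45.0, -17.3). Then |MT| = |T − M| = 19.7.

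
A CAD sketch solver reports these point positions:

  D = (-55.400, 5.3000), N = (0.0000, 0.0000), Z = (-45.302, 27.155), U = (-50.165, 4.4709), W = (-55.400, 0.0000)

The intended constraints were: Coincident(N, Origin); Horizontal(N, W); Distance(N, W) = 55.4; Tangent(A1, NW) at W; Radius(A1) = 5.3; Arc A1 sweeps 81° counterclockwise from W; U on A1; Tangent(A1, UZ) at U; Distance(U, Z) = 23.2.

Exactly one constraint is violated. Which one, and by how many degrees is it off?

Tangent(A1, UZ) at U — off by 3.10°.

N = (0.00, 0.00) ✓; N.y = 0.00, W.y = 0.00 ✓; |NW| = 55.40 ✓; ∠(DW, WN) = 90.00° ✓; |DW| = 5.300 ✓; bearing(D→U) − bearing(D→W) = 81.00° ✓; |DU| = 5.300 ✓; ∠(DU, UZ) = 93.10° ✗; |UZ| = 23.20 ✓.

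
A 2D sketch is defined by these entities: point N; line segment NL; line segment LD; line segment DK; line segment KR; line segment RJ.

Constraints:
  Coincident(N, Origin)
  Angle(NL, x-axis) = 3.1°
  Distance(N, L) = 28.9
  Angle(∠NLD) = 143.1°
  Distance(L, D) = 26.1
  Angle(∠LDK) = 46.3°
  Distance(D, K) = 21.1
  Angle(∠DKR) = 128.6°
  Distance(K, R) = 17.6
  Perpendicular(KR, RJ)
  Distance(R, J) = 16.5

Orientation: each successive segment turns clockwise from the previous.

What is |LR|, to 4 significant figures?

14.95

N is at the origin; NL runs at 3.1° with length 28.9, so L = (28.86, 1.563). ∠NLD = 143.1° gives LD at -33.80° from the x-axis; with |LD| = 26.1, D = (50.55, -12.96). ∠LDK = 46.3° gives DK at -167.5° from the x-axis; with |DK| = 21.1, K = (29.95, -17.52). ∠DKR = 128.6° gives KR at 141.1° from the x-axis; with |KR| = 17.6, R = (16.25, -6.471). Then |LR| = |R − L| = 14.95.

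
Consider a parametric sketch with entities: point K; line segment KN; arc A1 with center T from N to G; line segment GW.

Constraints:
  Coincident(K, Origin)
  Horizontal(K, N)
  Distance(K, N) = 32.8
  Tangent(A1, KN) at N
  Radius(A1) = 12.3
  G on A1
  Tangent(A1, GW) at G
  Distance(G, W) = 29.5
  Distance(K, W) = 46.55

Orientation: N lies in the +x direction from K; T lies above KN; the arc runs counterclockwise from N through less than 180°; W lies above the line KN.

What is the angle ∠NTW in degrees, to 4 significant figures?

157.4°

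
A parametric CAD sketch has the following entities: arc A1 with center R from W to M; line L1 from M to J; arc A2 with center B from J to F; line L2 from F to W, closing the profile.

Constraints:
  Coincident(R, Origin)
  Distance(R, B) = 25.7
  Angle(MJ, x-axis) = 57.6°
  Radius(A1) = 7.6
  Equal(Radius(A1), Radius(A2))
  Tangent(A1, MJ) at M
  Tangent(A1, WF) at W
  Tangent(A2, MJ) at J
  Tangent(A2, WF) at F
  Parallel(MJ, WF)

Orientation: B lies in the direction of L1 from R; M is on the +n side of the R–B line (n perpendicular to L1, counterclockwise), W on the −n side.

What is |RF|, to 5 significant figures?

26.800

The slot axis is L1's direction at 57.6°, so u = (cos 57.6°, sin 57.6°) = (0.53583, 0.84433) and n = (−sin 57.6°, cos 57.6°) = (-0.84433, 0.53583). R is at the origin and B lies 25.7 along u from R, so B = 25.7·u = (13.771, 21.699). Tangency of A1 to both parallel lines with radius 7.6 puts M and W at R ± 7.6·n: M = (-6.4169, 4.0723), W = (6.4169, -4.0723). Equal radii place J and F the same way about B: J = B + 7.6·n = (7.3539, 25.772), F = B − 7.6·n = (20.188, 17.627). Then |RF| = |F − R| = 26.800.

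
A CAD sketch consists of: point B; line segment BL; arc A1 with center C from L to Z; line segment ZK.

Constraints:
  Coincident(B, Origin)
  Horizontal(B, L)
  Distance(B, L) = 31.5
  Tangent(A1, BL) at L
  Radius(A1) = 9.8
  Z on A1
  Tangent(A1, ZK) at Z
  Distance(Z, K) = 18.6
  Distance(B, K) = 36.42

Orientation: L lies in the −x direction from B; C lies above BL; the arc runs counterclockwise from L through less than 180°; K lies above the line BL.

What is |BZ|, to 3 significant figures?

24.0

B is at the origin; B and L share the same y with |BL| = 31.5 and L on the −x side, so L = (-31.5, 0.00). A1 meets BL tangentially, so CL is at right angles to BL, so C = L + (0, 9.8) = (-31.5, 9.80). Since CZ ⟂ ZK (tangency), |CK| = √(9.8² + 18.6²) = 21.0 regardless of where Z sits on A1. So K lies on both circle(B, 36.42) and circle(C, 21.0); the above-BL intersection is K = (-22.4, 28.7). Z is the foot of the tangent from K: Z = (-21.7, 10.2).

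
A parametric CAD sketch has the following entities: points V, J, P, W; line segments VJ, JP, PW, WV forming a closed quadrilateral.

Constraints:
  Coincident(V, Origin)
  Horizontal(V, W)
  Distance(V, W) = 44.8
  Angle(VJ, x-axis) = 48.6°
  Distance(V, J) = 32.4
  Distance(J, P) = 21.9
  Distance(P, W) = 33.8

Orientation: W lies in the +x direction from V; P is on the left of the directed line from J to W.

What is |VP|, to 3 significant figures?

53.2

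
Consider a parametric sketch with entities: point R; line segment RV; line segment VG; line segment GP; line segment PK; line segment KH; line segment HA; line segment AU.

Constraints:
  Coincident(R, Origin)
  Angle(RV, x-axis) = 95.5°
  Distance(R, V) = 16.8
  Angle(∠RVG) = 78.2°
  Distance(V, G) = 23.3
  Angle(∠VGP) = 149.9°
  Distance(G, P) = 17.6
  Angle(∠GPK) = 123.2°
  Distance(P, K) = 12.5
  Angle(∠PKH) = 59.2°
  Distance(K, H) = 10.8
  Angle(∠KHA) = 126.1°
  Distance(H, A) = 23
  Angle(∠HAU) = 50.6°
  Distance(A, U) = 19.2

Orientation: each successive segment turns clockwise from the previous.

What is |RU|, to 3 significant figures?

41.4

R is at the origin; RV runs at 95.5° with length 16.8, so V = (-1.61, 16.7). ∠RVG = 78.2° gives VG at -6.30° from the x-axis; with |VG| = 23.3, G = (21.5, 14.2). ∠VGP = 149.9° gives GP at -36.4° from the x-axis; with |GP| = 17.6, P = (35.7, 3.72). ∠GPK = 123.2° gives PK at -93.2° from the x-axis; with |PK| = 12.5, K = (35.0, -8.76). ∠PKH = 59.2° gives KH at 146° from the x-axis; with |KH| = 10.8, H = (26.1, -2.72). ∠KHA = 126.1° gives HA at 92.1° from the x-axis; with |HA| = 23.0, A = (25.2, 20.3). ∠HAU = 50.6° gives AU at -37.3° from the x-axis; with |AU| = 19.2, U = (40.5, 8.63). Then |RU| = |U − R| = 41.4.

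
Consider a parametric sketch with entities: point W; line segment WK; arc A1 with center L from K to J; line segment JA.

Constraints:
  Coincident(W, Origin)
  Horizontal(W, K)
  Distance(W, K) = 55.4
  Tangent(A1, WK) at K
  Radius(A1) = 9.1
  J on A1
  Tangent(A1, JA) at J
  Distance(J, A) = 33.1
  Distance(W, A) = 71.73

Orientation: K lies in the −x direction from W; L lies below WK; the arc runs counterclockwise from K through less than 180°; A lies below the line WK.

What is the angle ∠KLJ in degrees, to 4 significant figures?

102.5°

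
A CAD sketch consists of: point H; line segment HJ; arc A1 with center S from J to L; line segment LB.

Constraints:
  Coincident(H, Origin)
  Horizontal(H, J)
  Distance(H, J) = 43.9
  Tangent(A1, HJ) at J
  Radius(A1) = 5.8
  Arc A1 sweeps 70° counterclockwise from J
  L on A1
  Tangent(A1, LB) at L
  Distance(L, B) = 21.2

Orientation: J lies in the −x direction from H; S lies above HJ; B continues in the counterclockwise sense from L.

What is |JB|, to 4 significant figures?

26.92

H is at the origin; HJ is horizontal with |HJ| = 43.9 and J on the −x side, so J = (-43.90, 0.000). The tangent condition forces SJ to be normal to HJ, so S = J + (0, 5.8) = (-43.90, 5.800). On A1, J sits at bearing -90° from S; a 70° counterclockwise sweep puts L at bearing -20°, so L = S + 5.8·(cos -20°, sin -20°) = (-38.45, 3.816). Since A1 is tangent to LB there, SL ⟂ LB, so LB runs along (−sin -20°, cos -20°); with |LB| = 21.2, B = (-31.20, 23.74). Then |JB| = |B − J| = 26.92.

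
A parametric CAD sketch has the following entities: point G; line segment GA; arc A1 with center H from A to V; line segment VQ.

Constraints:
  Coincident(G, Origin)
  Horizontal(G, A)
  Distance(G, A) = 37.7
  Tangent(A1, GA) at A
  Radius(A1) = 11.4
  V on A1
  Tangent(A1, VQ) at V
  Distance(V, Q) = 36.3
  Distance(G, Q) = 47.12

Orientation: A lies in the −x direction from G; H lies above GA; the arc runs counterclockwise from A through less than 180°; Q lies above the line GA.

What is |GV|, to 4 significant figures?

28.00

Checks: |HV| = 11.40 ✓; ∠(HV, VQ) = 90.00° ✓; |VQ| = 36.30 ✓; |GQ| = 47.12 ✓.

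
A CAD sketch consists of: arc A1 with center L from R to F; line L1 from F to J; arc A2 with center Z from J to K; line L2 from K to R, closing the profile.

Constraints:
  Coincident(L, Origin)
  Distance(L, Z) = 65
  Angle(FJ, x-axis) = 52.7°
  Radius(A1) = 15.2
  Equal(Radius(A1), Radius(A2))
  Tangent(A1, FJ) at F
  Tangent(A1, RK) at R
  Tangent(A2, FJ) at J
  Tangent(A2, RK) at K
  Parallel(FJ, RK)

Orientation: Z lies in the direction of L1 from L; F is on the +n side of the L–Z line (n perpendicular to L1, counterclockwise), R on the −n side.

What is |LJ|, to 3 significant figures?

66.8

The slot axis is L1's direction at 52.7°, so u = (cos 52.7°, sin 52.7°) = (0.606, 0.795) and n = (−sin 52.7°, cos 52.7°) = (-0.795, 0.606). L is at the origin and Z lies 65.0 along u from L, so Z = 65.0·u = (39.4, 51.7). Tangency of A1 to both parallel lines with radius 15.2 puts F and R at L ± 15.2·n: F = (-12.1, 9.21), R = (12.1, -9.21). Equal radii place J and K the same way about Z: J = Z + 15.2·n = (27.3, 60.9), K = Z − 15.2·n = (51.5, 42.5). Then |LJ| = |J − L| = 66.8.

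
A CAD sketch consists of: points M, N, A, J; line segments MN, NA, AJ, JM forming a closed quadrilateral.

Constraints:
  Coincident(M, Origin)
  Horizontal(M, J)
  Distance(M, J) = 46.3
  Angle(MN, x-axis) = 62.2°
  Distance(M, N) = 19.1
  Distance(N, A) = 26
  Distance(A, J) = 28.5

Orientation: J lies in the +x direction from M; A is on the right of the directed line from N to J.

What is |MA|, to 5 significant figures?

20.050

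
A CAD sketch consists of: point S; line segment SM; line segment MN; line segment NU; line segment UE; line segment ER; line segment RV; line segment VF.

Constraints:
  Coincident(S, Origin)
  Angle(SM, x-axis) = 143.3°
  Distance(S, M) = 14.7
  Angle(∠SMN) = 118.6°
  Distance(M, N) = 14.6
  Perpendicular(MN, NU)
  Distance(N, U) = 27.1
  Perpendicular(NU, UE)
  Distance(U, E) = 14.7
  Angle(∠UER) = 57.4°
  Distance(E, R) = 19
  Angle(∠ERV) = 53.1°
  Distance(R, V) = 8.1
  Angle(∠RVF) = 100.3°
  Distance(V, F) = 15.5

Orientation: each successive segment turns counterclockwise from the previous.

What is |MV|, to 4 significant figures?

22.74

S is at the origin; SM runs at 143.3° with length 14.7, so M = (-11.79, 8.785). ∠SMN = 118.6° gives MN at -155.3° from the x-axis; with |MN| = 14.6, N = (-25.05, 2.684). MN is perpendicular to NU, so NU runs at -65.30°; with |NU| = 27.1, U = (-13.73, -21.94). The perpendicularity gives UE at right angles to NU, so UE runs at 24.70°; with |UE| = 14.7, E = (-0.3711, -15.79). ∠UER = 57.4° gives ER at 147.3° from the x-axis; with |ER| = 19.0, R = (-16.36, -5.529). ∠ERV = 53.1° gives RV at -85.80° from the x-axis; with |RV| = 8.1, V = (-15.77, -13.61). Then |MV| = |V − M| = 22.74.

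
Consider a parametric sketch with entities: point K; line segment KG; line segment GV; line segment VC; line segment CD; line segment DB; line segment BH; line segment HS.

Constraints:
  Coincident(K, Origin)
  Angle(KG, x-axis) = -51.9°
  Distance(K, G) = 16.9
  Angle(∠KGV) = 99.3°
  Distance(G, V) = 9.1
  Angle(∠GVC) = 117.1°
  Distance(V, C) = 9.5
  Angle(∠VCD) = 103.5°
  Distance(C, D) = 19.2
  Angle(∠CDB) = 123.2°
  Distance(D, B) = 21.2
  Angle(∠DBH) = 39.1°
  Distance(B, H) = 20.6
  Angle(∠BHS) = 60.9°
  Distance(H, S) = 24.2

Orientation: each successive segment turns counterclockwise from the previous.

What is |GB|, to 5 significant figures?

26.244

K is at the origin; KG runs at -51.9° with length 16.9, so G = (10.428, -13.299). ∠KGV = 99.3° gives GV at 28.800° from the x-axis; with |GV| = 9.1, V = (18.402, -8.9152). ∠GVC = 117.1° gives VC at 91.700° from the x-axis; with |VC| = 9.5, C = (18.120, 0.58058). ∠VCD = 103.5° gives CD at 168.20° from the x-axis; with |CD| = 19.2, D = (-0.67379, 4.5069). ∠CDB = 123.2° gives DB at -135.00° from the x-axis; with |DB| = 21.2, B = (-15.664, -10.484). Then |GB| = |B − G| = 26.244.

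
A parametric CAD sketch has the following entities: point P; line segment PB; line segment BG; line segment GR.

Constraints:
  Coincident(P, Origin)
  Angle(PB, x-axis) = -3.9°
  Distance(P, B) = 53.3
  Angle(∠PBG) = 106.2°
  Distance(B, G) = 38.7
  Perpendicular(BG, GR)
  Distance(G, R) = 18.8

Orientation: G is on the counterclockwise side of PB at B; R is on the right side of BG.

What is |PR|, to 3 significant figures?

88.1

∠PBG = 106.2°, so BG runs at -3.9° + (180° − 106.2°) = 69.9° from the x-axis; with |BG| = 38.7, G = B + 38.7·(cos 69.9°, sin 69.9°) = (66.5, 32.7). BG is perpendicular to GR; with |GR| = 18.8 on the right of BG, R = G + 18.8·(0.939, -0.344) = (84.1, 26.3). Then |PR| = |R − P| = 88.1.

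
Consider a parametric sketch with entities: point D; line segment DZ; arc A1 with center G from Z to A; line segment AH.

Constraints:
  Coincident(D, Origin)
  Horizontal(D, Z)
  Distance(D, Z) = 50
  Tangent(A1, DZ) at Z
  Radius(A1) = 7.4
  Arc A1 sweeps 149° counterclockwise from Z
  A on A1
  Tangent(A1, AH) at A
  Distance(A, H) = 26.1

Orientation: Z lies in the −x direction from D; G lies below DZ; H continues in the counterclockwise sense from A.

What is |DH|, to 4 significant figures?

41.56

D is at the origin; DZ is horizontal with |DZ| = 50.0 and Z on the −x side, so Z = (-50.00, 0.000). Since A1 is tangent to DZ there, GZ ⟂ DZ, so G = Z + (0, -7.4) = (-50.00, -7.400). On A1, Z sits at bearing 90° from G; a 149° counterclockwise sweep puts A at bearing 239°, so A = G + 7.4·(cos 239°, sin 239°) = (-53.81, -13.74). The tangent condition forces GA to be normal to AH, so AH runs along (−sin 239°, cos 239°); with |AH| = 26.1, H = (-31.44, -27.19). Then |DH| = |H − D| = 41.56.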